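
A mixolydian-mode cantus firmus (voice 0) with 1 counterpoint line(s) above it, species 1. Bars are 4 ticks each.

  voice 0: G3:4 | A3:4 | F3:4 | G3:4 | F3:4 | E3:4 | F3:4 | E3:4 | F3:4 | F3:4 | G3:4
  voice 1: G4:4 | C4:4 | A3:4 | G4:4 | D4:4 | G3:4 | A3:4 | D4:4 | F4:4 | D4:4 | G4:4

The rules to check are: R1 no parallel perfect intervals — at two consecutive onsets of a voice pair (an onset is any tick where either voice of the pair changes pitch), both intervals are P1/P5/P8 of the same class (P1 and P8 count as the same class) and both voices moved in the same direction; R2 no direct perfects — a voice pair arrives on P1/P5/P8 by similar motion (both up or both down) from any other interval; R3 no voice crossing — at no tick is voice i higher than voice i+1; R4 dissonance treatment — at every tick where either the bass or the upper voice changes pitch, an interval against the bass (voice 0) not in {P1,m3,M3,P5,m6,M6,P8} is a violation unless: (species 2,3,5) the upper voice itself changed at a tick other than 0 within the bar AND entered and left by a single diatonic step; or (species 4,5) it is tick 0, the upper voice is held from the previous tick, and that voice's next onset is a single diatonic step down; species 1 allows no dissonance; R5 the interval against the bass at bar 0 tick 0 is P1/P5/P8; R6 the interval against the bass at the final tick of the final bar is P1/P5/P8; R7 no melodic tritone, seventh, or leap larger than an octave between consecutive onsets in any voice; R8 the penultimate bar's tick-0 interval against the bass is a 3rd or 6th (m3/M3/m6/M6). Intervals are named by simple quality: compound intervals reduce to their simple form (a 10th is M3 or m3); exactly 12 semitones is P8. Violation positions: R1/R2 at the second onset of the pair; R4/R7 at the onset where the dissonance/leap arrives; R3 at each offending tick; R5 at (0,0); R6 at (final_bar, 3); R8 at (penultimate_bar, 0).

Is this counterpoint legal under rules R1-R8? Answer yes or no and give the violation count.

bar 0: v0=G3 v1=G4 (P8)
bar 1: v0=A3 v1=C4 (m3)
bar 2: v0=F3 v1=A3 (M3)
bar 3: v0=G3 v1=G4 (P8)
bar 4: v0=F3 v1=D4 (M6)
bar 5: v0=E3 v1=G3 (m3)
bar 6: v0=F3 v1=A3 (M3)
bar 7: v0=E3 v1=D4 (m7)
bar 8: v0=F3 v1=F4 (P8)
bar 9: v0=F3 v1=D4 (M6)
bar 10: v0=G3 v1=G4 (P8)
  R2 @ bar3.0: F3/A3 M3 -> G3/G4 P8 similar
  R7 @ bar3.0: A3->G4 leap 10st
  R4 @ bar7.0: E3/D4 m7 untreated
  R2 @ bar8.0: E3/D4 m7 -> F3/F4 P8 similar
  R2 @ bar10.0: F3/D4 M6 -> G3/G4 P8 similar

No (5 violations)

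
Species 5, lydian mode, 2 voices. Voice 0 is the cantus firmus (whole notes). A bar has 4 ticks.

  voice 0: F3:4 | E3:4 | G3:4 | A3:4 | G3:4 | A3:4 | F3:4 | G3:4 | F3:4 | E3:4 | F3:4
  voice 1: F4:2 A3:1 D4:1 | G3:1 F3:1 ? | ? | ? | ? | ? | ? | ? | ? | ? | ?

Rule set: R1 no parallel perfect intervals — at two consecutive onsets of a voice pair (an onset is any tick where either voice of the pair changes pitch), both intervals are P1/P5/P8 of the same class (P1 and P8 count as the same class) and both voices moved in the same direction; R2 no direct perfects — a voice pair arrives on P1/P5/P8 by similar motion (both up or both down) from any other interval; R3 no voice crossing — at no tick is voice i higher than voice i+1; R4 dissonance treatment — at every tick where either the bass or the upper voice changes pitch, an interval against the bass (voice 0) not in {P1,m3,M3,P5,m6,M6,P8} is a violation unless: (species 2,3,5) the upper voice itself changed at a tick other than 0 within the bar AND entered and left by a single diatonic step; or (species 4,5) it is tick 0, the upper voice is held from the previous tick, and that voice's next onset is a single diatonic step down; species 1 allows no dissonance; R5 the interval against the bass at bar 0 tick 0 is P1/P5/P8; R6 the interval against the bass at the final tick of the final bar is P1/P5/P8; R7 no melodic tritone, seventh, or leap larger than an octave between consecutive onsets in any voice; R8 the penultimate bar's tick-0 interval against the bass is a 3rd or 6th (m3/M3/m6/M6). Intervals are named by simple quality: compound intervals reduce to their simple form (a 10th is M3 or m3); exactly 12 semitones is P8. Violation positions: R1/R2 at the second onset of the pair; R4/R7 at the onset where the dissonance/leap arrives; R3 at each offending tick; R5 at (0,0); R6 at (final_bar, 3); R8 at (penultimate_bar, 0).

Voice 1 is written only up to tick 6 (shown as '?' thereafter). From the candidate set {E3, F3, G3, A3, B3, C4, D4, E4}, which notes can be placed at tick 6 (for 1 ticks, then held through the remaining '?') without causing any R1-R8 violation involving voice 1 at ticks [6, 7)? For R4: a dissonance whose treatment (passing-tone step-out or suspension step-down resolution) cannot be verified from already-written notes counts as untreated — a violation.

{C4, E3, F3, G3}

E3: legal
F3: legal
G3: legal
A3: violates R4
B3: violates R7
C4: legal
D4: violates R4
E4: violates R7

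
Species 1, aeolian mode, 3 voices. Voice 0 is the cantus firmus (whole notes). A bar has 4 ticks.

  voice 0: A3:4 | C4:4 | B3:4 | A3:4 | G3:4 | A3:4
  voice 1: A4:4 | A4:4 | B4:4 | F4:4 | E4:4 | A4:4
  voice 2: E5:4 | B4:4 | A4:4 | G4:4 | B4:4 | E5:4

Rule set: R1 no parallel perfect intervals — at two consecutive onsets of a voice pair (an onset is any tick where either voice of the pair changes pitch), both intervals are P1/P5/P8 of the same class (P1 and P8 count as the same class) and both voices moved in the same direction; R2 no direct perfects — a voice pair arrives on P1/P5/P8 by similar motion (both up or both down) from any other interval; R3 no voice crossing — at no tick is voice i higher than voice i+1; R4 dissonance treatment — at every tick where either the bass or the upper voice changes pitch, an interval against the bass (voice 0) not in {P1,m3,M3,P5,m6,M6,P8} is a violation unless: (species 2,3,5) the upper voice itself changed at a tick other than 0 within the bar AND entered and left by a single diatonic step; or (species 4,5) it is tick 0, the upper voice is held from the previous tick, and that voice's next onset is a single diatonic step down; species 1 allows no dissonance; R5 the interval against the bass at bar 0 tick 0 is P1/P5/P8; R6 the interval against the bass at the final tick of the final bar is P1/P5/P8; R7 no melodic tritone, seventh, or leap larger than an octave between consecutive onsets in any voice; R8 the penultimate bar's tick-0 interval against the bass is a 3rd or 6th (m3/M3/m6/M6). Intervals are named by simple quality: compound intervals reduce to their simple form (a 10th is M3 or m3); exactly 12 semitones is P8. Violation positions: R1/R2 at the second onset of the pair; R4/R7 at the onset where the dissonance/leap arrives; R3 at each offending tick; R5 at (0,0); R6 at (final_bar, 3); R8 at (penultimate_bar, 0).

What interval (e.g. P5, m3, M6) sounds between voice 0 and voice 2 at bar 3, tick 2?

voice 0=A3 voice 2=G4 -> m7

m7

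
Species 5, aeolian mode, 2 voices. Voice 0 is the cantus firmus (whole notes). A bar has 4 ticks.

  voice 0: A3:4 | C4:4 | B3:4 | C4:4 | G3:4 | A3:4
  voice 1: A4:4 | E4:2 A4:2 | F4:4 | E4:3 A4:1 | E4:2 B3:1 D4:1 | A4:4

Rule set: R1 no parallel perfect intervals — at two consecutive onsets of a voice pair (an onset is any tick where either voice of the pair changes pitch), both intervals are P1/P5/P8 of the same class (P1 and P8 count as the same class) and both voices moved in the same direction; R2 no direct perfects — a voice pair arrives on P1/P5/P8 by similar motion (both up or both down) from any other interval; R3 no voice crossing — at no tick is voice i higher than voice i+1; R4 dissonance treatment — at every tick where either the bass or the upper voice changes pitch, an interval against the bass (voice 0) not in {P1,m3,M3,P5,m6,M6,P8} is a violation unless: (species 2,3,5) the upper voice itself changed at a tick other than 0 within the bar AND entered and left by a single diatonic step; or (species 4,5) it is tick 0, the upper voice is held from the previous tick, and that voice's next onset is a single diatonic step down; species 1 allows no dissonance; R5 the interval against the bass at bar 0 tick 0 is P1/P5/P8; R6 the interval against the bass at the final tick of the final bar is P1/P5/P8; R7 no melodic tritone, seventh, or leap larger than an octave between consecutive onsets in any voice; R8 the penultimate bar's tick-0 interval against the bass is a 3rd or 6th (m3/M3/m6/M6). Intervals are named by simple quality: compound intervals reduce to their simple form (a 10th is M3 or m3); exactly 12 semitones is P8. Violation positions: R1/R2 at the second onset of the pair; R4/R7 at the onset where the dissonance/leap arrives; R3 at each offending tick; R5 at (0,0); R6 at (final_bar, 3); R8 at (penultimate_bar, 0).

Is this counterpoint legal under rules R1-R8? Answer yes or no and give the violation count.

No (2 violations)

bar 0: v0=A3 v1=A4 (P8)
bar 1: v0=C4 v1=E4 (M3)
bar 2: v0=B3 v1=F4 (TT)
bar 3: v0=C4 v1=E4 (M3)
bar 4: v0=G3 v1=E4 (M6)
bar 5: v0=A3 v1=A4 (P8)
  R4 @ bar2.0: B3/F4 TT untreated
  R2 @ bar5.0: G3/D4 P5 -> A3/A4 P8 similar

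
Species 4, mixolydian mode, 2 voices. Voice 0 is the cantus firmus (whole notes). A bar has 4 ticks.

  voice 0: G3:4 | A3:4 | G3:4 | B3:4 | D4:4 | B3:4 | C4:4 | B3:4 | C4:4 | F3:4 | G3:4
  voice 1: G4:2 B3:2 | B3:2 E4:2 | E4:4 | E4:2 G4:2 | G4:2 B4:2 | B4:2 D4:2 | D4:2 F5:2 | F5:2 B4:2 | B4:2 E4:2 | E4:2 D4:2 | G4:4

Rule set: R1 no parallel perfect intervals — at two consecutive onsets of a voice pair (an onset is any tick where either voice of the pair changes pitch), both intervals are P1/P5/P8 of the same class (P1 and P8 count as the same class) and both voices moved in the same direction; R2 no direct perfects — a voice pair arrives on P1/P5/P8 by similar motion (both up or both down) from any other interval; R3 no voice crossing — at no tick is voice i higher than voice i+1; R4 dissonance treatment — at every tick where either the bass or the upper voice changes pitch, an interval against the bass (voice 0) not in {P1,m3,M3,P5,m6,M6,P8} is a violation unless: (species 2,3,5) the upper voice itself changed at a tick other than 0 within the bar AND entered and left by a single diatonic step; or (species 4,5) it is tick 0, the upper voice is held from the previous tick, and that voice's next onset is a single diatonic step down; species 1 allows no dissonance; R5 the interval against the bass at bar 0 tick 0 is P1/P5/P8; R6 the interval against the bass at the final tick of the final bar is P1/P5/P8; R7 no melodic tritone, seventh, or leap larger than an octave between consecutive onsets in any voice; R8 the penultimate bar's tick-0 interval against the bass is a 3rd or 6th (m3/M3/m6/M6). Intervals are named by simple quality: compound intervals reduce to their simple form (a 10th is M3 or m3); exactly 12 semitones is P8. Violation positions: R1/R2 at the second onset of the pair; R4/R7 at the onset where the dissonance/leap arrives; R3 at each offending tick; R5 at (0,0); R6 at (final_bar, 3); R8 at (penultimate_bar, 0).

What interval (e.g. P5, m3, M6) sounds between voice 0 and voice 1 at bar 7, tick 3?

P8

voice 0=B3 voice 1=B4 -> P8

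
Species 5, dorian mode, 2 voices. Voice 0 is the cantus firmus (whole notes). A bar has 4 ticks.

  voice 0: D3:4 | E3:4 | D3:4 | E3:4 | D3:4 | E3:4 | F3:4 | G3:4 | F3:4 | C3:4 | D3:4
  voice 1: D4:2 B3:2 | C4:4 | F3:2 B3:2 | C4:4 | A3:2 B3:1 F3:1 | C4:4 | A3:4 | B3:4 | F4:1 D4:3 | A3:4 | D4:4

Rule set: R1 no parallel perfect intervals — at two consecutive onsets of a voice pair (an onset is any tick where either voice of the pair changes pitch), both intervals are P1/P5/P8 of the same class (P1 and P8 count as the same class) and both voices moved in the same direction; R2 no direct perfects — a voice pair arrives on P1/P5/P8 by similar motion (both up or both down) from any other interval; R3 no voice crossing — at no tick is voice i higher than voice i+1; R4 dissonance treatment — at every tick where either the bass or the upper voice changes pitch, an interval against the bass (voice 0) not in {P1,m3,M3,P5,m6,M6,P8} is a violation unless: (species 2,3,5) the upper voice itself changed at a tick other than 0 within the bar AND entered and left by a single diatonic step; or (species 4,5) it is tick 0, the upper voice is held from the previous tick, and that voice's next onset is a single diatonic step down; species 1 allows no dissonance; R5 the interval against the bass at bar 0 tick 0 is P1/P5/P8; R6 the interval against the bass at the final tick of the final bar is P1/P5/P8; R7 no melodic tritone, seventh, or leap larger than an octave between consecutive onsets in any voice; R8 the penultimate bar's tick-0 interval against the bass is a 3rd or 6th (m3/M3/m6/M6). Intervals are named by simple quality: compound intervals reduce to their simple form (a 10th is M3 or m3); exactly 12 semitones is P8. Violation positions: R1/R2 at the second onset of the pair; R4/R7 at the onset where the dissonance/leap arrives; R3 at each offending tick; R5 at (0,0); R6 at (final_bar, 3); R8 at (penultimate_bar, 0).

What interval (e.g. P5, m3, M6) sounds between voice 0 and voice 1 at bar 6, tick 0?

voice 0=F3 voice 1=A3 -> M3

M3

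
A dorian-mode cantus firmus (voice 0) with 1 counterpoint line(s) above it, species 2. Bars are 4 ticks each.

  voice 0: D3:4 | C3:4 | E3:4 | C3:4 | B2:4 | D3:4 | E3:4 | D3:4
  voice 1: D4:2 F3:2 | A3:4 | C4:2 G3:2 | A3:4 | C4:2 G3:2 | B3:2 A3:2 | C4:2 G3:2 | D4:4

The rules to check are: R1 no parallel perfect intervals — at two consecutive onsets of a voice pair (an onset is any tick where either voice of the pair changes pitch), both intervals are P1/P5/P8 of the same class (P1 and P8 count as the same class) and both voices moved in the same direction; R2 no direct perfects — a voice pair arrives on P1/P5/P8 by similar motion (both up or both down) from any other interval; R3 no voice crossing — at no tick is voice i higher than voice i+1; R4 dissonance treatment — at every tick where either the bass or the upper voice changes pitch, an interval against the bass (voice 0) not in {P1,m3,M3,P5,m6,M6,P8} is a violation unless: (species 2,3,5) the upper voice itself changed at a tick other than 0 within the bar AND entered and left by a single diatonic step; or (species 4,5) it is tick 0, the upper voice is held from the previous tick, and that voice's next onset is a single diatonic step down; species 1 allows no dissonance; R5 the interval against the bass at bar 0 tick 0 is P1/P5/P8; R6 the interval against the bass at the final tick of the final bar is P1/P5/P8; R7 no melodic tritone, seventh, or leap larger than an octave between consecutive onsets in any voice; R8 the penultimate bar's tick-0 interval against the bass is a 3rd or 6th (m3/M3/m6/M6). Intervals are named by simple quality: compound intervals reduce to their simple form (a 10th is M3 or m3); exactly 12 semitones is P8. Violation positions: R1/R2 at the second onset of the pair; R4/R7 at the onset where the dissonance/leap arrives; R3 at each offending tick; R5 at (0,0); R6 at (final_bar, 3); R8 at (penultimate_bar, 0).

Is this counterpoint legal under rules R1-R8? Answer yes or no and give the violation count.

bar 0: v0=D3 v1=D4 (P8)
bar 1: v0=C3 v1=A3 (M6)
bar 2: v0=E3 v1=C4 (m6)
bar 3: v0=C3 v1=A3 (M6)
bar 4: v0=B2 v1=C4 (m2)
bar 5: v0=D3 v1=B3 (M6)
bar 6: v0=E3 v1=C4 (m6)
bar 7: v0=D3 v1=D4 (P8)
  R4 @ bar4.0: B2/C4 m2 untreated

No (1 violations)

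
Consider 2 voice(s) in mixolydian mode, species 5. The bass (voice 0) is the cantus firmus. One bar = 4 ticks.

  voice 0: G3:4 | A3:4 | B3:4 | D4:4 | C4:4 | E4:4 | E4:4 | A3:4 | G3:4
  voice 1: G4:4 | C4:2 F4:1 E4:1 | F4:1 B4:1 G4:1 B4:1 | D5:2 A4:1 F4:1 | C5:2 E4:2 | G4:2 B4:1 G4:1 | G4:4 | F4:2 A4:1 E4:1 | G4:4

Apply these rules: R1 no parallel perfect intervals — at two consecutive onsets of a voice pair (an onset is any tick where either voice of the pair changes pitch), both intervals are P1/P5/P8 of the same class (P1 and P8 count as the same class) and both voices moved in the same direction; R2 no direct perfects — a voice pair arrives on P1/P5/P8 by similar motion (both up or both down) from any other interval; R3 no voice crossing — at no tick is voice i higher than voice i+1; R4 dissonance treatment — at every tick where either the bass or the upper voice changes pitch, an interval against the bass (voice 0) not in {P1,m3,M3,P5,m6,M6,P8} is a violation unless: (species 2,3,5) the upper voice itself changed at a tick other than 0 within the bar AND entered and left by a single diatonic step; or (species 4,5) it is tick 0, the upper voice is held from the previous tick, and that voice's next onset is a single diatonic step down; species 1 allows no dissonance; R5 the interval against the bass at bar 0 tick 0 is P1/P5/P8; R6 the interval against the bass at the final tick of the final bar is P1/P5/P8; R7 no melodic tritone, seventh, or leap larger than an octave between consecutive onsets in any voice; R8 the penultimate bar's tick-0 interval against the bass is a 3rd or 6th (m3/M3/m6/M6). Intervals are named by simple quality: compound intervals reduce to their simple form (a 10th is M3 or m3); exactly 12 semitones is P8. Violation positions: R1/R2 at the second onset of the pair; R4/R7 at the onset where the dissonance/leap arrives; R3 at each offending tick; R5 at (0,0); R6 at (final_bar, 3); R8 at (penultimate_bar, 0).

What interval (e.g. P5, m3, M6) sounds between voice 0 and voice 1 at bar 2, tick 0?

voice 0=B3 voice 1=F4 -> TT

TT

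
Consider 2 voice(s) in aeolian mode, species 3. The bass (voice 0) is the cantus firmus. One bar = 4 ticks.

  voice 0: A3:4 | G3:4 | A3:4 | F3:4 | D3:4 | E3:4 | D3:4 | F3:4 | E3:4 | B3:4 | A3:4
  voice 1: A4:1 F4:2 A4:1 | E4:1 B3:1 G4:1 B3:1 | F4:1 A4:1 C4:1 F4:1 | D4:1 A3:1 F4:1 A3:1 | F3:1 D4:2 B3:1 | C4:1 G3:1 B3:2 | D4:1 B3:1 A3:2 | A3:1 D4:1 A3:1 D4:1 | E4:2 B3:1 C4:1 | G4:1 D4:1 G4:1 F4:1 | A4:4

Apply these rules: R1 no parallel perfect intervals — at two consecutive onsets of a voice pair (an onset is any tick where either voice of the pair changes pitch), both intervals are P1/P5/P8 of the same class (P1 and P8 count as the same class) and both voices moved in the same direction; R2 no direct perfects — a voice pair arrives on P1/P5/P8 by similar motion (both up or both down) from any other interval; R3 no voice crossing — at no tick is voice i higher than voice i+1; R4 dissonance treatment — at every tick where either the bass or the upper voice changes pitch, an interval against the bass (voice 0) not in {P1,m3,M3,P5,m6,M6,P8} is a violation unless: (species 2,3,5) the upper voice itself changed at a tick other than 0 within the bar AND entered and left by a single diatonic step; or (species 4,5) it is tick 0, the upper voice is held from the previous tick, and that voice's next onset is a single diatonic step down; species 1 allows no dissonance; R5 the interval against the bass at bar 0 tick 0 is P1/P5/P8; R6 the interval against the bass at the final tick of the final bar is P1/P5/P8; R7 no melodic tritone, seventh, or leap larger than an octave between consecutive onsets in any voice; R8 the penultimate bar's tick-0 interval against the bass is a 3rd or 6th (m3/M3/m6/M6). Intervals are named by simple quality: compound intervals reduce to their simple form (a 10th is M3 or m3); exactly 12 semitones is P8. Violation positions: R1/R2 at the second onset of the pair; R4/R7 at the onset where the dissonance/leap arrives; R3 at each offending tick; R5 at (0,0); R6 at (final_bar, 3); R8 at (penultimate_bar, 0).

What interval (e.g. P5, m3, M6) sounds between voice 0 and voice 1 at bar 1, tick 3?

voice 0=G3 voice 1=B3 -> M3

M3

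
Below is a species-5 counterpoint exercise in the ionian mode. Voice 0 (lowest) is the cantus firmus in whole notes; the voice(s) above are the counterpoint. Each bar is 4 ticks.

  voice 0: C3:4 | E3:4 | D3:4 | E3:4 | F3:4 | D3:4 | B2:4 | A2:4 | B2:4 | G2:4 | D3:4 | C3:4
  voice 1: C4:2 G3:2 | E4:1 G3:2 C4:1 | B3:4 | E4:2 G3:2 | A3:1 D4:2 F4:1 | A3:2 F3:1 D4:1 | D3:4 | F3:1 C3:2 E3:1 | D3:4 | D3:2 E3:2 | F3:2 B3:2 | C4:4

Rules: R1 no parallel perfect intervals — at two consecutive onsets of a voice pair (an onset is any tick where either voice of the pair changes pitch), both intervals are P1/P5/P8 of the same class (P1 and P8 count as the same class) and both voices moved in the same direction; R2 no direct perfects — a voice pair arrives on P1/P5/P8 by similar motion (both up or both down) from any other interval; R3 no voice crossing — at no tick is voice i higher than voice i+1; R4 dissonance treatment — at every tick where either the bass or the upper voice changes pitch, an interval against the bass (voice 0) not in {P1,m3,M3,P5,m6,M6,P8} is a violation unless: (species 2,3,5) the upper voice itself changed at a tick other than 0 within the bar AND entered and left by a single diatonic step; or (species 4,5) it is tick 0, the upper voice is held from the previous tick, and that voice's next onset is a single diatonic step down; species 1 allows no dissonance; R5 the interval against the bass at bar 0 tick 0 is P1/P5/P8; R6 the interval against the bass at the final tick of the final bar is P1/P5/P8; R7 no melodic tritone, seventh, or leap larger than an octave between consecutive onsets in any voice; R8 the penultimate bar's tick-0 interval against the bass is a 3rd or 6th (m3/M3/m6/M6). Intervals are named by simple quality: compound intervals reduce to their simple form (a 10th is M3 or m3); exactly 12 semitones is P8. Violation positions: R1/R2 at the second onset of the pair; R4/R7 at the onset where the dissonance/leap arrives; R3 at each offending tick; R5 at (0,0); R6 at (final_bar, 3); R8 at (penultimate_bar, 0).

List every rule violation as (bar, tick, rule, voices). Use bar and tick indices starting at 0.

bar 0: v0=C3 v1=C4 downbeat P8
bar 1: v0=E3 v1=E4 downbeat P8
bar 2: v0=D3 v1=B3 downbeat M6
bar 3: v0=E3 v1=E4 downbeat P8
bar 4: v0=F3 v1=A3 downbeat M3
bar 5: v0=D3 v1=A3 downbeat P5
bar 6: v0=B2 v1=D3 downbeat m3
bar 7: v0=A2 v1=F3 downbeat m6
bar 8: v0=B2 v1=D3 downbeat m3
bar 9: v0=G2 v1=D3 downbeat P5
bar 10: v0=D3 v1=F3 downbeat m3
bar 11: v0=C3 v1=C4 downbeat P8
  -> R2 @ bar 1 tick 0 v(0, 1): C3/G3 P5 -> E3/E4 P8 similar
  -> R2 @ bar 3 tick 0 v(0, 1): D3/B3 M6 -> E3/E4 P8 similar
  -> R2 @ bar 5 tick 0 v(0, 1): F3/F4 P8 -> D3/A3 P5 similar
  -> R7 @ bar 10 tick 2 v(1,): F3->B3 leap 6st

(1, 0, R2, (0, 1))
(3, 0, R2, (0, 1))
(5, 0, R2, (0, 1))
(10, 2, R7, (1,))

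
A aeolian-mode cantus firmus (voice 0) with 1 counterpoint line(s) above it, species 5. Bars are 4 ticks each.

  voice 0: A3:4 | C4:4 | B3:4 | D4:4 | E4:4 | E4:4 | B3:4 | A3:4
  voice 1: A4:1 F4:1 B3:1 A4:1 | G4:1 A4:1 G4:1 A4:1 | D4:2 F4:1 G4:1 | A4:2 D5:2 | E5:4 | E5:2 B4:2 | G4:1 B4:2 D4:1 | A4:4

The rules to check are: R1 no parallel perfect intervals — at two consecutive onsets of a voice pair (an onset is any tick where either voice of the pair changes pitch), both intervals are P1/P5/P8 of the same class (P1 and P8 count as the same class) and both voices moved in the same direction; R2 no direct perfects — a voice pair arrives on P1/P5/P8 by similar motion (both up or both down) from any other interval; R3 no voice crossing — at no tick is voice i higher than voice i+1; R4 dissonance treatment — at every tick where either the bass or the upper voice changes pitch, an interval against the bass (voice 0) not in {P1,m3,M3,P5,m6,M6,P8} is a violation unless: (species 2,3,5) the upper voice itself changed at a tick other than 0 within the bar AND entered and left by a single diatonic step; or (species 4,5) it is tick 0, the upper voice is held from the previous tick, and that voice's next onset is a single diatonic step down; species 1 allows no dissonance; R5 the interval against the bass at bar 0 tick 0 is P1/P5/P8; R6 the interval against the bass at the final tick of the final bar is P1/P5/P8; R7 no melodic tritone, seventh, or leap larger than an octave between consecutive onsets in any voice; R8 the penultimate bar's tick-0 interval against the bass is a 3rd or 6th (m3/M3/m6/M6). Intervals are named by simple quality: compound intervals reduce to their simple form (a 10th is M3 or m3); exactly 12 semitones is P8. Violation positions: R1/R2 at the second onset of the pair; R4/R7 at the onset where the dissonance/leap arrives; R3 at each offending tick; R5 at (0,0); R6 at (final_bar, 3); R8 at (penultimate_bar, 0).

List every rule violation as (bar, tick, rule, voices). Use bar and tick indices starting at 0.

(0, 2, R4, (0, 1))
(0, 2, R7, (1,))
(0, 3, R7, (1,))
(2, 2, R4, (0, 1))
(3, 0, R2, (0, 1))
(4, 0, R1, (0, 1))

bar 0: v0=A3 v1=A4 downbeat P8
bar 1: v0=C4 v1=G4 downbeat P5
bar 2: v0=B3 v1=D4 downbeat m3
bar 3: v0=D4 v1=A4 downbeat P5
bar 4: v0=E4 v1=E5 downbeat P8
bar 5: v0=E4 v1=E5 downbeat P8
bar 6: v0=B3 v1=G4 downbeat m6
bar 7: v0=A3 v1=A4 downbeat P8
  -> R4 @ bar 0 tick 2 v(0, 1): A3/B3 M2 untreated
  -> R7 @ bar 0 tick 2 v(1,): F4->B3 leap 6st
  -> R7 @ bar 0 tick 3 v(1,): B3->A4 leap 10st
  -> R4 @ bar 2 tick 2 v(0, 1): B3/F4 TT untreated
  -> R2 @ bar 3 tick 0 v(0, 1): B3/G4 m6 -> D4/A4 P5 similar
  -> R1 @ bar 4 tick 0 v(0, 1): D4/D5 P8 -> E4/E5 P8 similar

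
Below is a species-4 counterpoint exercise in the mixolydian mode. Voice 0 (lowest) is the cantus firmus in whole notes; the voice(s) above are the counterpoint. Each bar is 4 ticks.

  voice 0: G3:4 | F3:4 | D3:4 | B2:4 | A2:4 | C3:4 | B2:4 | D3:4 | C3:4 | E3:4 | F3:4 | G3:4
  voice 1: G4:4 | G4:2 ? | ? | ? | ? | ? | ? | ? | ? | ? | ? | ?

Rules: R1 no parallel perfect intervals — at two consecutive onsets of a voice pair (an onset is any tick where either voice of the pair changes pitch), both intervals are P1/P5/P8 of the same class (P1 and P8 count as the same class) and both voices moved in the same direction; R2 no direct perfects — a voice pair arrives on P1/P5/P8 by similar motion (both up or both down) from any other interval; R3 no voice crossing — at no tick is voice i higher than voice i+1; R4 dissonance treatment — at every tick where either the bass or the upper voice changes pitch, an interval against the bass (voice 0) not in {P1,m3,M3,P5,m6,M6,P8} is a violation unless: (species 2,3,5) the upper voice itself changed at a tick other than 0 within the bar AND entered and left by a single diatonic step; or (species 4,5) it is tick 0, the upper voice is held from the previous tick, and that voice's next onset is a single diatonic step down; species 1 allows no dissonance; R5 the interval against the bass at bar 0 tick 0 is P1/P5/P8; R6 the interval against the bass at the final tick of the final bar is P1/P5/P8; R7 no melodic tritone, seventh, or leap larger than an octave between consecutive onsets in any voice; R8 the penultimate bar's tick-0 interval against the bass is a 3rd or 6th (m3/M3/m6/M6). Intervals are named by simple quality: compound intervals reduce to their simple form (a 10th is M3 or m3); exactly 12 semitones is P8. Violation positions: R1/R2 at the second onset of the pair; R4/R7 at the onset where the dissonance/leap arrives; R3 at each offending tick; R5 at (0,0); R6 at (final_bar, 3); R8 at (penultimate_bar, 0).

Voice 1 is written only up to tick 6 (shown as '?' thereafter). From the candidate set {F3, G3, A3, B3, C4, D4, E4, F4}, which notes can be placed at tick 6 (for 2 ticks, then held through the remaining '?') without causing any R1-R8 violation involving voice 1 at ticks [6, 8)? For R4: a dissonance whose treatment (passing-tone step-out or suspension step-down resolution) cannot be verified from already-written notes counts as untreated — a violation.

{C4, D4, F4}

F3: violates R7
G3: violates R4
A3: violates R7
B3: violates R4
C4: legal
D4: legal
E4: violates R4
F4: legal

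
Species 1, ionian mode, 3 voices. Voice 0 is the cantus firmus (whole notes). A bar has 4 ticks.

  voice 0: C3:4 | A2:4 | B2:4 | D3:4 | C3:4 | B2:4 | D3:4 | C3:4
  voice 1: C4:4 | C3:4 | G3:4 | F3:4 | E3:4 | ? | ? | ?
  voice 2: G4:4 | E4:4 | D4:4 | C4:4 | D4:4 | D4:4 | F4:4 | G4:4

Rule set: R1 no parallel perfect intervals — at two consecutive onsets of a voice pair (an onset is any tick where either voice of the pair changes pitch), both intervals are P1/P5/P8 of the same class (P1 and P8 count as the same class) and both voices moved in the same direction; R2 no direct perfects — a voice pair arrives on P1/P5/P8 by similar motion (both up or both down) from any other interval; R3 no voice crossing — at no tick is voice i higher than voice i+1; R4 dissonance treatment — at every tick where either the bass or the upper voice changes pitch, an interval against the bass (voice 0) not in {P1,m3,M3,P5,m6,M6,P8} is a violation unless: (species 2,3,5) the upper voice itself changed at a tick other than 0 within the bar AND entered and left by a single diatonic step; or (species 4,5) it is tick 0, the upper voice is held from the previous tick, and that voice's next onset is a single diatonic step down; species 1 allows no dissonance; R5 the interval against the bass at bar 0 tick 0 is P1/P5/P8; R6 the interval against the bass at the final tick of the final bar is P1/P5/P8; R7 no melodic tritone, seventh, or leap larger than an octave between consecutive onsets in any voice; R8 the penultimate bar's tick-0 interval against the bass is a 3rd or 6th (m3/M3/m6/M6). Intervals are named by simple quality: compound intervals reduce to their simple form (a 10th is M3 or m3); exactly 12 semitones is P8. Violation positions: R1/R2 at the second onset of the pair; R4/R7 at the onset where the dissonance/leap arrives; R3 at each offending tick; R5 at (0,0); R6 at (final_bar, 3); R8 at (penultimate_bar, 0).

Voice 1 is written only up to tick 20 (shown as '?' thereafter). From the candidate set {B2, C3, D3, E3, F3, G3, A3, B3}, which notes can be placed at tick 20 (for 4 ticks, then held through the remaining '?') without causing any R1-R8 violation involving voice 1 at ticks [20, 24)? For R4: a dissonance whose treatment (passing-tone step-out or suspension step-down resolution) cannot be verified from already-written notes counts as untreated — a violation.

{B3, D3, G3}

B2: violates R2
C3: violates R4
D3: legal
E3: violates R4
F3: violates R4
G3: legal
A3: violates R4
B3: legal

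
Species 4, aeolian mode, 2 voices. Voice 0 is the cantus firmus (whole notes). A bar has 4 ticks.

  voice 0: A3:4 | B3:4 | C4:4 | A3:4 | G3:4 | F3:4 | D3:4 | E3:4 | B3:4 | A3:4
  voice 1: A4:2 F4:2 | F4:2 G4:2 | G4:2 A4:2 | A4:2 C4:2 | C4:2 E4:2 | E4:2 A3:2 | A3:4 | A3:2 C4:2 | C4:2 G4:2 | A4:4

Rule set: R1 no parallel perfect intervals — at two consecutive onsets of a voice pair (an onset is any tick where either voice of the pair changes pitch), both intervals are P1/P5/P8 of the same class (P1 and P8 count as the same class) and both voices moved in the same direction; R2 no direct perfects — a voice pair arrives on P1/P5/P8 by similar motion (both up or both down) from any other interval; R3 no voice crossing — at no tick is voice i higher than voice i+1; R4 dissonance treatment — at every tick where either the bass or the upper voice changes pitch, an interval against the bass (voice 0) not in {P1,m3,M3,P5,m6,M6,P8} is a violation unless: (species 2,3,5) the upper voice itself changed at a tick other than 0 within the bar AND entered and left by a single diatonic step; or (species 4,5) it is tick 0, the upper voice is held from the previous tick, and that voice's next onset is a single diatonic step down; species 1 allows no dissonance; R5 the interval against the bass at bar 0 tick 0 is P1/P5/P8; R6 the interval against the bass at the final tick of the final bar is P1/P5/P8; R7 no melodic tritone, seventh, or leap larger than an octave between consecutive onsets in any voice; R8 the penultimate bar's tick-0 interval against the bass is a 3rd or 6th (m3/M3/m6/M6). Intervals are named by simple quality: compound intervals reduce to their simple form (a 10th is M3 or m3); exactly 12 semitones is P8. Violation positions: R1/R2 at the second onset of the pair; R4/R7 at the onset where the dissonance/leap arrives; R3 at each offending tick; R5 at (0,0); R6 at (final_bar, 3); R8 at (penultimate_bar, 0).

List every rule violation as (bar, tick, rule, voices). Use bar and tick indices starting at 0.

bar 0: v0=A3 v1=A4 downbeat P8
bar 1: v0=B3 v1=F4 downbeat TT
bar 2: v0=C4 v1=G4 downbeat P5
bar 3: v0=A3 v1=A4 downbeat P8
bar 4: v0=G3 v1=C4 downbeat P4
bar 5: v0=F3 v1=E4 downbeat M7
bar 6: v0=D3 v1=A3 downbeat P5
bar 7: v0=E3 v1=A3 downbeat P4
bar 8: v0=B3 v1=C4 downbeat m2
bar 9: v0=A3 v1=A4 downbeat P8
  -> R4 @ bar 1 tick 0 v(0, 1): B3/F4 TT untreated
  -> R4 @ bar 4 tick 0 v(0, 1): G3/C4 P4 untreated
  -> R4 @ bar 5 tick 0 v(0, 1): F3/E4 M7 untreated
  -> R4 @ bar 7 tick 0 v(0, 1): E3/A3 P4 untreated
  -> R4 @ bar 8 tick 0 v(0, 1): B3/C4 m2 untreated
  -> R8 @ bar 8 tick 0 v(0, 1): penult m2 not 3rd/6th

(1, 0, R4, (0, 1))
(4, 0, R4, (0, 1))
(5, 0, R4, (0, 1))
(7, 0, R4, (0, 1))
(8, 0, R4, (0, 1))
(8, 0, R8, (0, 1))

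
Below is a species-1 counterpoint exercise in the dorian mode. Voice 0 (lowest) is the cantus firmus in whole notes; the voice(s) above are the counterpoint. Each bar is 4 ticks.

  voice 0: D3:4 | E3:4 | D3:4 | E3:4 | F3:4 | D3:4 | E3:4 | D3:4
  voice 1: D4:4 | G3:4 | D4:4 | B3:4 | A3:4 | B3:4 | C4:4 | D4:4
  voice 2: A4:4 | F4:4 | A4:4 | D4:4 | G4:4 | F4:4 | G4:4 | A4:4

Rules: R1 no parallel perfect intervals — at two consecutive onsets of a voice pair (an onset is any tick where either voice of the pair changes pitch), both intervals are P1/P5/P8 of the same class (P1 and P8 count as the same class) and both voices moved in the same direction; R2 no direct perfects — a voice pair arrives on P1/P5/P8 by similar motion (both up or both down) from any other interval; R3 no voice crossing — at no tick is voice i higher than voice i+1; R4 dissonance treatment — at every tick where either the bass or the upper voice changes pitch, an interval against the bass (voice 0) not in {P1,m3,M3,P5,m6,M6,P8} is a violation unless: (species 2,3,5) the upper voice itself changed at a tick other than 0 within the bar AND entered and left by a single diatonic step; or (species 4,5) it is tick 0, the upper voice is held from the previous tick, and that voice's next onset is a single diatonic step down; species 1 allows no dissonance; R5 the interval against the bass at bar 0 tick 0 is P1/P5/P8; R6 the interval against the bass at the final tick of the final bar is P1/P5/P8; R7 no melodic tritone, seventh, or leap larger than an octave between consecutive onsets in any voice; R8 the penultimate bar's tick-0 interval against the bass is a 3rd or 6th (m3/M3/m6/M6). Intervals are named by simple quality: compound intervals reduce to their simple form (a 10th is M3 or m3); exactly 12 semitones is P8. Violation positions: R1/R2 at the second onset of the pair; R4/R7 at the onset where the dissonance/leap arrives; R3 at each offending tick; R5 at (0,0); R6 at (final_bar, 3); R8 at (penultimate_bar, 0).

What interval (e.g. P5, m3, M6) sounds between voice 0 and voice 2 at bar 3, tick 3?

m7

voice 0=E3 voice 2=D4 -> m7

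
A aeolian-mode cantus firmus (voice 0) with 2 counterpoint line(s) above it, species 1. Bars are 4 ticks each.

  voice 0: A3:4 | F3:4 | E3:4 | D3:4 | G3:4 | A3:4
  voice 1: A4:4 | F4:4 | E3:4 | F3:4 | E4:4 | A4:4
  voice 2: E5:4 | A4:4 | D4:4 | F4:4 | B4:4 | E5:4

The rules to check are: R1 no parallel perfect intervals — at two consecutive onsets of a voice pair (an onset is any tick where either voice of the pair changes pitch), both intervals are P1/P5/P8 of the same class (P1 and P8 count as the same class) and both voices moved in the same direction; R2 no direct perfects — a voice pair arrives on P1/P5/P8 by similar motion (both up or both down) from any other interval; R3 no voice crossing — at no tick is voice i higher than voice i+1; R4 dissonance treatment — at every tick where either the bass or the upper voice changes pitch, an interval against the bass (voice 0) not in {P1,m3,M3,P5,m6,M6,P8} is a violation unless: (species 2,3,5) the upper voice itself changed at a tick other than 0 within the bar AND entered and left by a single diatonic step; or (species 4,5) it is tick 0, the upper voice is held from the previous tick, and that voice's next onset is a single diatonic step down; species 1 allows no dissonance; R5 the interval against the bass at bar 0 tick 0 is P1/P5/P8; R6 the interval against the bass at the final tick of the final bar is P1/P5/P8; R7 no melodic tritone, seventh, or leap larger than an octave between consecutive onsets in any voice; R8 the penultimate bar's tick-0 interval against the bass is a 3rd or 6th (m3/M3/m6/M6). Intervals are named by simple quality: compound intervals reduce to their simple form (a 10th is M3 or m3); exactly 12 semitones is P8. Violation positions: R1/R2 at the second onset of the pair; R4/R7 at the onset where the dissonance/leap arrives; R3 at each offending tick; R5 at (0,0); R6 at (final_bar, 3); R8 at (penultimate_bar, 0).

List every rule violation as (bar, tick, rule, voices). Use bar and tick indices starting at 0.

(1, 0, R1, (0, 1))
(2, 0, R1, (0, 1))
(2, 0, R4, (0, 2))
(2, 0, R7, (1,))
(3, 0, R2, (1, 2))
(4, 0, R2, (1, 2))
(4, 0, R7, (1,))
(4, 0, R7, (2,))
(5, 0, R1, (1, 2))
(5, 0, R2, (0, 1))
(5, 0, R2, (0, 2))

bar 0: v0=A3 v1=A4 v2=E5 downbeat P5
bar 1: v0=F3 v1=F4 v2=A4 downbeat M3
bar 2: v0=E3 v1=E3 v2=D4 downbeat m7
bar 3: v0=D3 v1=F3 v2=F4 downbeat m3
bar 4: v0=G3 v1=E4 v2=B4 downbeat M3
bar 5: v0=A3 v1=A4 v2=E5 downbeat P5
  -> R1 @ bar 1 tick 0 v(0, 1): A3/A4 P8 -> F3/F4 P8 similar
  -> R1 @ bar 2 tick 0 v(0, 1): F3/F4 P8 -> E3/E3 P1 similar
  -> R4 @ bar 2 tick 0 v(0, 2): E3/D4 m7 untreated
  -> R7 @ bar 2 tick 0 v(1,): F4->E3 leap 13st
  -> R2 @ bar 3 tick 0 v(1, 2): E3/D4 m7 -> F3/F4 P8 similar
  -> R2 @ bar 4 tick 0 v(1, 2): F3/F4 P8 -> E4/B4 P5 similar
  -> R7 @ bar 4 tick 0 v(1,): F3->E4 leap 11st
  -> R7 @ bar 4 tick 0 v(2,): F4->B4 leap 6st
  -> R1 @ bar 5 tick 0 v(1, 2): E4/B4 P5 -> A4/E5 P5 similar
  -> R2 @ bar 5 tick 0 v(0, 1): G3/E4 M6 -> A3/A4 P8 similar
  -> R2 @ bar 5 tick 0 v(0, 2): G3/B4 M3 -> A3/E5 P5 similar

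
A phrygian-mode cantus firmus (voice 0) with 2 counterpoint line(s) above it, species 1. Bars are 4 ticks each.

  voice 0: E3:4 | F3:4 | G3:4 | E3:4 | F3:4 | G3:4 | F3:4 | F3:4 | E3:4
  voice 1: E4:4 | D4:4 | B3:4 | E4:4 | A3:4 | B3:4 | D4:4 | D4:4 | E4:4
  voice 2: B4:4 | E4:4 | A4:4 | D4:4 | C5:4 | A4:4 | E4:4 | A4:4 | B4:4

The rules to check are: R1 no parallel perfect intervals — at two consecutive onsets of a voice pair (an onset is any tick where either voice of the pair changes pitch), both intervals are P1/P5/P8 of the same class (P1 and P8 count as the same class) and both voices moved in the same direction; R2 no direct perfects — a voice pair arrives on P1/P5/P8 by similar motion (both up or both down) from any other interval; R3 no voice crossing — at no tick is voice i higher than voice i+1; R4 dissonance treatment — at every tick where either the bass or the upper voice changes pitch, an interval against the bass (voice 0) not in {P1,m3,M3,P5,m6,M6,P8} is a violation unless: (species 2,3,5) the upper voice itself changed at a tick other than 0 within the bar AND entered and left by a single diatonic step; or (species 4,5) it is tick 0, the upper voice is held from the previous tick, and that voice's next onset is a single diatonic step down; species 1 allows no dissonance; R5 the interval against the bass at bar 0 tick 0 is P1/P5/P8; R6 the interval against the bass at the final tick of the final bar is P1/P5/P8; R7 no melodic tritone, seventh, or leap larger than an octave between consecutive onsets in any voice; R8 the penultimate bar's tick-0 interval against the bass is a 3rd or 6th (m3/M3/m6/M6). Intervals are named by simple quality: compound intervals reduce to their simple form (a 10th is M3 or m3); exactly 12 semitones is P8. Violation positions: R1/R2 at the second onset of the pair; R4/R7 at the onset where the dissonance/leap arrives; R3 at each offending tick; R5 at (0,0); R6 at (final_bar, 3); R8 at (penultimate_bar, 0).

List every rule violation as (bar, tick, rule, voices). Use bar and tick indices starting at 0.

bar 0: v0=E3 v1=E4 v2=B4 downbeat P5
bar 1: v0=F3 v1=D4 v2=E4 downbeat M7
bar 2: v0=G3 v1=B3 v2=A4 downbeat M2
bar 3: v0=E3 v1=E4 v2=D4 downbeat m7
bar 4: v0=F3 v1=A3 v2=C5 downbeat P5
bar 5: v0=G3 v1=B3 v2=A4 downbeat M2
bar 6: v0=F3 v1=D4 v2=E4 downbeat M7
bar 7: v0=F3 v1=D4 v2=A4 downbeat M3
bar 8: v0=E3 v1=E4 v2=B4 downbeat P5
  -> R4 @ bar 1 tick 0 v(0, 2): F3/E4 M7 untreated
  -> R4 @ bar 2 tick 0 v(0, 2): G3/A4 M2 untreated
  -> R3 @ bar 3 tick 0 v(1, 2): E4 above D4
  -> R4 @ bar 3 tick 0 v(0, 2): E3/D4 m7 untreated
  -> R3 @ bar 3 tick 1 v(1, 2): E4 above D4
  -> R3 @ bar 3 tick 2 v(1, 2): E4 above D4
  -> R3 @ bar 3 tick 3 v(1, 2): E4 above D4
  -> R2 @ bar 4 tick 0 v(0, 2): E3/D4 m7 -> F3/C5 P5 similar
  -> R7 @ bar 4 tick 0 v(2,): D4->C5 leap 10st
  -> R4 @ bar 5 tick 0 v(0, 2): G3/A4 M2 untreated
  -> R4 @ bar 6 tick 0 v(0, 2): F3/E4 M7 untreated
  -> R1 @ bar 8 tick 0 v(1, 2): D4/A4 P5 -> E4/B4 P5 similar

(1, 0, R4, (0, 2))
(2, 0, R4, (0, 2))
(3, 0, R3, (1, 2))
(3, 0, R4, (0, 2))
(3, 1, R3, (1, 2))
(3, 2, R3, (1, 2))
(3, 3, R3, (1, 2))
(4, 0, R2, (0, 2))
(4, 0, R7, (2,))
(5, 0, R4, (0, 2))
(6, 0, R4, (0, 2))
(8, 0, R1, (1, 2))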